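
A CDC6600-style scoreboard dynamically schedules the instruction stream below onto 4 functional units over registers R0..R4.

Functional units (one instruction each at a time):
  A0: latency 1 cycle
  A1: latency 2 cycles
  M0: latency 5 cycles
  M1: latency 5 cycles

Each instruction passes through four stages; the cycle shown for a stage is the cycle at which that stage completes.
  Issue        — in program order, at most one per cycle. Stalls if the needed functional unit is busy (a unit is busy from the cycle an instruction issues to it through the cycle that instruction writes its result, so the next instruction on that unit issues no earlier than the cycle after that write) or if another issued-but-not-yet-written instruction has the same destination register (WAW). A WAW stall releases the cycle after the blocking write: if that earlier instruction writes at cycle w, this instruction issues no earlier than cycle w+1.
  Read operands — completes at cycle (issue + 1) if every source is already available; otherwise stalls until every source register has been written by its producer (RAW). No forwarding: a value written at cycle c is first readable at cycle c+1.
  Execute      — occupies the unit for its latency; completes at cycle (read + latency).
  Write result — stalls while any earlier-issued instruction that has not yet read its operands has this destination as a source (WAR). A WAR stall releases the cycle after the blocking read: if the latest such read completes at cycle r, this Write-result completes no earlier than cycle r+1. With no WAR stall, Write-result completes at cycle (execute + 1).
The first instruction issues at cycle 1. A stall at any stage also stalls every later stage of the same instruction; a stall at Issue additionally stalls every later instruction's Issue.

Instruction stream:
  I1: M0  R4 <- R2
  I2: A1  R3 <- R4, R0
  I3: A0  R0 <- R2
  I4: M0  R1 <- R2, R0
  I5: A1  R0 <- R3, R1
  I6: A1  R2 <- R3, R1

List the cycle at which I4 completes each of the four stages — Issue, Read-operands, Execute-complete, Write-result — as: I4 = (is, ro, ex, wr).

t=1  I1 dispatched to M0
t=2  I1 operands ready | I2 dispatched to A1
t=3  I3 dispatched to A0
t=4  I3 operands ready
t=5  I3 complete
t=7  I1 complete
t=8  R4←I1
t=9  I2 operands ready | I4 dispatched to M0
t=10  R0←I3
t=11  I2 complete | I4 operands ready
t=12  R3←I2
t=13  I5 dispatched to A1
t=16  I4 complete
t=17  R1←I4
t=18  I5 operands ready
t=20  I5 complete
t=21  R0←I5
t=22  I6 dispatched to A1
t=23  I6 operands ready
t=25  I6 complete
t=26  R2←I6

I4 = (9, 11, 16, 17)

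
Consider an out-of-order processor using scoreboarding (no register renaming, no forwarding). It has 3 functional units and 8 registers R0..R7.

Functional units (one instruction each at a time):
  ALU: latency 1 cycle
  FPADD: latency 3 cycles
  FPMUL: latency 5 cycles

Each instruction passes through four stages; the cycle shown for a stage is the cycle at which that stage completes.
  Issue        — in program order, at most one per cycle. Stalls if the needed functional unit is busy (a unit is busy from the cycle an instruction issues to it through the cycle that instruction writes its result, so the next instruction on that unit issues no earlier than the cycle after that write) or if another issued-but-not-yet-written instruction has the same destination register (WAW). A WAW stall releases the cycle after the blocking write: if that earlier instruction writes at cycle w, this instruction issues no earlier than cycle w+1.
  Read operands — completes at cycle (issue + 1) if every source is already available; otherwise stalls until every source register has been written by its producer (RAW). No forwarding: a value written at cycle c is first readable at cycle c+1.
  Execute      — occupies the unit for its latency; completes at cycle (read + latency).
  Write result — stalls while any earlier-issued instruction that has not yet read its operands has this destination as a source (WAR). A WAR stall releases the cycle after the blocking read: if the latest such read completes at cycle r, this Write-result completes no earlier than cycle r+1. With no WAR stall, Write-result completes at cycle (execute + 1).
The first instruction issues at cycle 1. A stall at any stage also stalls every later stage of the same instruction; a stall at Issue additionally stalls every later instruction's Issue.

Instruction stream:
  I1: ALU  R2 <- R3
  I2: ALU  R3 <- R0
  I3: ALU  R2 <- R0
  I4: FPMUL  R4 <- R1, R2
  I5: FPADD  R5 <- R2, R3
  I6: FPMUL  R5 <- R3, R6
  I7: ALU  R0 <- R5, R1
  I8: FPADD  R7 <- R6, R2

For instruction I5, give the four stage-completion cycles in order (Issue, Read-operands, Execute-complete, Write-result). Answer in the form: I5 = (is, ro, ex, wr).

  I1 | 1 | 2 | 3 | 4
  I2 | 5 | 6 | 7 | 8   struct: ALU busy until I1 writes@4
  I3 | 9 | 10 | 11 | 12   struct: ALU busy until I2 writes@8
  I4 | 10 | 13 | 18 | 19   RAW R2: wait I3 write@12
  I5 | 11 | 13 | 16 | 17   RAW R2: wait I3 write@12
  I6 | 20 | 21 | 26 | 27   struct: FPMUL busy until I4 writes@19
  I7 | 21 | 28 | 29 | 30   RAW R5: wait I6 write@27
  I8 | 22 | 23 | 26 | 27

I5 = (11, 13, 16, 17)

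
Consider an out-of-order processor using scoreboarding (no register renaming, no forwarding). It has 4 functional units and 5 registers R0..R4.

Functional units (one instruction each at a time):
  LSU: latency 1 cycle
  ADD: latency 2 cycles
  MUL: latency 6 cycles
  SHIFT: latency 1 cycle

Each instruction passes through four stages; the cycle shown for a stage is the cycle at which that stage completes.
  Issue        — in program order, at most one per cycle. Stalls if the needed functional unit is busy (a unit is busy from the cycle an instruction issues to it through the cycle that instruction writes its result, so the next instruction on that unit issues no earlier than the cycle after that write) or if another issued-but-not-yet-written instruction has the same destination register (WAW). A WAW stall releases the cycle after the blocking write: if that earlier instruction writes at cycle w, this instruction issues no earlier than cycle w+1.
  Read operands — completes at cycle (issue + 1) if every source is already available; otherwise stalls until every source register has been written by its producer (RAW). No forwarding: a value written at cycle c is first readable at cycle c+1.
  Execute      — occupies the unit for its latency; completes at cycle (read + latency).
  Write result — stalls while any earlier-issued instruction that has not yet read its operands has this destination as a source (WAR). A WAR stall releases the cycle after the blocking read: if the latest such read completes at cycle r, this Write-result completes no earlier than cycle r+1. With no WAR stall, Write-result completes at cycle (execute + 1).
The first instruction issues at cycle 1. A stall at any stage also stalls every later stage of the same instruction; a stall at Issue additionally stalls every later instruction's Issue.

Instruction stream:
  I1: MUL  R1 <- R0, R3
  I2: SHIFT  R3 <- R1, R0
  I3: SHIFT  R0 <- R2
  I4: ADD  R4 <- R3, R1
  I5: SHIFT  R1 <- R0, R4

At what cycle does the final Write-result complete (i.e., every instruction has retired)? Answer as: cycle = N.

cycle = 21

cycle 1: I1 dispatched to MUL
cycle 2: I1 operands ready | I2 dispatched to SHIFT
cycle 8: I1 complete
cycle 9: R1←I1
cycle 10: I2 operands ready
cycle 11: I2 complete
cycle 12: R3←I2
cycle 13: I3 dispatched to SHIFT
cycle 14: I3 operands ready | I4 dispatched to ADD
cycle 15: I3 complete | I4 operands ready
cycle 16: R0←I3
cycle 17: I4 complete | I5 dispatched to SHIFT
cycle 18: R4←I4
cycle 19: I5 operands ready
cycle 20: I5 complete
cycle 21: R1←I5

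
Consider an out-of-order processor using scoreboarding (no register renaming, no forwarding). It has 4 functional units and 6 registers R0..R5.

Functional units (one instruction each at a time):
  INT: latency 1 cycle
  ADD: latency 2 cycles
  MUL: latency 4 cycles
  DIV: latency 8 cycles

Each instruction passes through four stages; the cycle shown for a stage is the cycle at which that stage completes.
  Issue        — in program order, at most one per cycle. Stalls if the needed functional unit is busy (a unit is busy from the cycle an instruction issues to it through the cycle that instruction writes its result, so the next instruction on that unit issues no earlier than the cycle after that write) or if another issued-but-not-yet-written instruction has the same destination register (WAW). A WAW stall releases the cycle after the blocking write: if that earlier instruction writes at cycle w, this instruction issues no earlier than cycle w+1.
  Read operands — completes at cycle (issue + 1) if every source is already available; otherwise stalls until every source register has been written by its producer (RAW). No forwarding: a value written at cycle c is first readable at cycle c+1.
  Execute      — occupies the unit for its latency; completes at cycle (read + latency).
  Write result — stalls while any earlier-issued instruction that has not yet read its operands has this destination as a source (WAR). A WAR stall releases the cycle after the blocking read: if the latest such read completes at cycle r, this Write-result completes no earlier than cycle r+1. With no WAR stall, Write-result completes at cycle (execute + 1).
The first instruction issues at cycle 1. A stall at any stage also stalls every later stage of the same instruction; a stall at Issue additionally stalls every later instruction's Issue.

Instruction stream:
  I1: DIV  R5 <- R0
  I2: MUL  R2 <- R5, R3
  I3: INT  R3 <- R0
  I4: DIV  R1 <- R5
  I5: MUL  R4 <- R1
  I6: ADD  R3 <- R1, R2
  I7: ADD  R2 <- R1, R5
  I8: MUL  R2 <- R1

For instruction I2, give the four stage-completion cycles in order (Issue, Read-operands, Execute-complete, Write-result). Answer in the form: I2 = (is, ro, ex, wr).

I2 = (2, 12, 16, 17)

I1 -> (1, 2, 10, 11)
I2 -> (2, 12, 16, 17)  // RAW R5: wait I1 write@11
I3 -> (3, 4, 5, 13)  // WAR R3: wait I2 read@12
I4 -> (12, 13, 21, 22)  // struct: DIV busy until I1 writes@11
I5 -> (18, 23, 27, 28)  // struct: MUL busy until I2 writes@17, RAW R1: wait I4 write@22
I6 -> (19, 23, 25, 26)  // RAW R1: wait I4 write@22
I7 -> (27, 28, 30, 31)  // struct: ADD busy until I6 writes@26
I8 -> (32, 33, 37, 38)  // WAW R2: wait I7 write@31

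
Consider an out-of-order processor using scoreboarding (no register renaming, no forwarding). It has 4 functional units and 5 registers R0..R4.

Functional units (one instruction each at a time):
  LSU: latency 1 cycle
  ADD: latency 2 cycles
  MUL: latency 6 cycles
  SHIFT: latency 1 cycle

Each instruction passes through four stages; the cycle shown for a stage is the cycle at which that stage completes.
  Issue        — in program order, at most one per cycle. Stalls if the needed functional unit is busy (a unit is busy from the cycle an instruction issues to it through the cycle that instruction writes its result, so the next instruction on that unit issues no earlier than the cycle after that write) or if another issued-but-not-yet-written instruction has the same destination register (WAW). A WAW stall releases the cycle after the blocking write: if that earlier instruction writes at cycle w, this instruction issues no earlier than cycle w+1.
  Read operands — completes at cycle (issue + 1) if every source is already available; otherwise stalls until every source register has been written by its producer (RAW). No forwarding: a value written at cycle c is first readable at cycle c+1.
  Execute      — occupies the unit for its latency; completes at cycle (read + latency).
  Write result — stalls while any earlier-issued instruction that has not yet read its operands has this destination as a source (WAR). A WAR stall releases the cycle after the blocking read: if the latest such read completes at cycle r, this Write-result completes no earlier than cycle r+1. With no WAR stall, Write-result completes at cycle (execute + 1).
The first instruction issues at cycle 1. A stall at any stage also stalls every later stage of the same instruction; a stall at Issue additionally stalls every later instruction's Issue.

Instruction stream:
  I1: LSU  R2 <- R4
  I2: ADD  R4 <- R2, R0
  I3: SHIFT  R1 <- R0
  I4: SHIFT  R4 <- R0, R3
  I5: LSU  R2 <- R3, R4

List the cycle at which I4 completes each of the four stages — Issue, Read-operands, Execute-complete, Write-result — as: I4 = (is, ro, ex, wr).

I1 -> (1, 2, 3, 4)
I2 -> (2, 5, 7, 8)  // RAW R2: wait I1 write@4
I3 -> (3, 4, 5, 6)
I4 -> (9, 10, 11, 12)  // WAW R4: wait I2 write@8
I5 -> (10, 13, 14, 15)  // RAW R4: wait I4 write@12

I4 = (9, 10, 11, 12)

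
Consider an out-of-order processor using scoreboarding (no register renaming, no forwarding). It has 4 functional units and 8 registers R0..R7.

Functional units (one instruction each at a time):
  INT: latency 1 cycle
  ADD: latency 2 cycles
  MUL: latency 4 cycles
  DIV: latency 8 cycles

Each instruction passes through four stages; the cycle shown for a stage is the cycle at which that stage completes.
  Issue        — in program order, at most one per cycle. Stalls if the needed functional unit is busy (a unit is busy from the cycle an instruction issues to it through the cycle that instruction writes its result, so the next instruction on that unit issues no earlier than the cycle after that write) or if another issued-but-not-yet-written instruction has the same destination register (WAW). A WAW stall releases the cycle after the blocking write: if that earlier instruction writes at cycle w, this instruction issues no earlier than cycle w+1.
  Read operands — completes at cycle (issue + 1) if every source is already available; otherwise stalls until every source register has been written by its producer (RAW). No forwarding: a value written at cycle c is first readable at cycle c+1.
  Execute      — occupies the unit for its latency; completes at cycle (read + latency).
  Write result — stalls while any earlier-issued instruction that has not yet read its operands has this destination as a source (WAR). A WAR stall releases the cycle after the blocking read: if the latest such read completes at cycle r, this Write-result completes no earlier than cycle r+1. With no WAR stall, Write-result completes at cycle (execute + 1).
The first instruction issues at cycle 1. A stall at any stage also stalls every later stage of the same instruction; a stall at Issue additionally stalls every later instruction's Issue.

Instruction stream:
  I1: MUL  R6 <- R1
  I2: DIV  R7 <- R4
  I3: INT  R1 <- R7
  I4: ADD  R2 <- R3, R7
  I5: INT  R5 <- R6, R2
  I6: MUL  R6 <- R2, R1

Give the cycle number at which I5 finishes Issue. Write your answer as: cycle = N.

cycle = 16

cycle 1: issue I1 (MUL)
cycle 2: I1 read-ops; issue I2 (DIV)
cycle 3: I2 read-ops; issue I3 (INT)
cycle 4: issue I4 (ADD)
cycle 6: I1 finished on MUL
cycle 7: I1→R6
cycle 11: I2 finished on DIV
cycle 12: I2→R7
cycle 13: I3 read-ops; I4 read-ops
cycle 14: I3 finished on INT
cycle 15: I3→R1; I4 finished on ADD
cycle 16: I4→R2; issue I5 (INT)
cycle 17: I5 read-ops; issue I6 (MUL)
cycle 18: I5 finished on INT; I6 read-ops
cycle 19: I5→R5
cycle 22: I6 finished on MUL
cycle 23: I6→R6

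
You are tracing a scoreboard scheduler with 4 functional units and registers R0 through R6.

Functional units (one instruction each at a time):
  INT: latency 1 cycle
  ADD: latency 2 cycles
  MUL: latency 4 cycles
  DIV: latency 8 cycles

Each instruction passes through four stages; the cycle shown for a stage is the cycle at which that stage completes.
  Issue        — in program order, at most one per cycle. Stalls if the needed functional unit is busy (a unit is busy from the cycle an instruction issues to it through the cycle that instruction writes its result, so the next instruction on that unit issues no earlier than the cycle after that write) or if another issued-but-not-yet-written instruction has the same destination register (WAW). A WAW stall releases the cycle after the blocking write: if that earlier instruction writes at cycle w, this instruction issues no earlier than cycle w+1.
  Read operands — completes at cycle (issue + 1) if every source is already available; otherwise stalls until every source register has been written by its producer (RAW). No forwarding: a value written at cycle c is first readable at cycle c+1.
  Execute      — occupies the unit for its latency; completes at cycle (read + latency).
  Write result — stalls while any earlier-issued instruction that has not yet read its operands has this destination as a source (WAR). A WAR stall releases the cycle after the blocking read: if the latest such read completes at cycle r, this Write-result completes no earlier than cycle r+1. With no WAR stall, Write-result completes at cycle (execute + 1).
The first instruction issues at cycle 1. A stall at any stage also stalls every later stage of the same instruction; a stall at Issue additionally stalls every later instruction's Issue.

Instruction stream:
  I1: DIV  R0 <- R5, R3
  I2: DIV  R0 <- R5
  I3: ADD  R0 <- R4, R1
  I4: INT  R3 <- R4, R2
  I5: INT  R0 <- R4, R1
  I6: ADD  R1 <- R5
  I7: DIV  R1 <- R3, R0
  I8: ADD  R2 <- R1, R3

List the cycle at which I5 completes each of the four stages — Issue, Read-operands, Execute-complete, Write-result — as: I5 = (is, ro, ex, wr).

c1: I1 dispatched to DIV
c2: I1 operands ready
c10: I1 complete
c11: R0←I1
c12: I2 dispatched to DIV
c13: I2 operands ready
c21: I2 complete
c22: R0←I2
c23: I3 dispatched to ADD
c24: I3 operands ready, I4 dispatched to INT
c25: I4 operands ready
c26: I3 complete, I4 complete
c27: R0←I3, R3←I4
c28: I5 dispatched to INT
c29: I5 operands ready, I6 dispatched to ADD
c30: I5 complete, I6 operands ready
c31: R0←I5
c32: I6 complete
c33: R1←I6
c34: I7 dispatched to DIV
c35: I7 operands ready, I8 dispatched to ADD
c43: I7 complete
c44: R1←I7
c45: I8 operands ready
c47: I8 complete
c48: R2←I8

I5 = (28, 29, 30, 31)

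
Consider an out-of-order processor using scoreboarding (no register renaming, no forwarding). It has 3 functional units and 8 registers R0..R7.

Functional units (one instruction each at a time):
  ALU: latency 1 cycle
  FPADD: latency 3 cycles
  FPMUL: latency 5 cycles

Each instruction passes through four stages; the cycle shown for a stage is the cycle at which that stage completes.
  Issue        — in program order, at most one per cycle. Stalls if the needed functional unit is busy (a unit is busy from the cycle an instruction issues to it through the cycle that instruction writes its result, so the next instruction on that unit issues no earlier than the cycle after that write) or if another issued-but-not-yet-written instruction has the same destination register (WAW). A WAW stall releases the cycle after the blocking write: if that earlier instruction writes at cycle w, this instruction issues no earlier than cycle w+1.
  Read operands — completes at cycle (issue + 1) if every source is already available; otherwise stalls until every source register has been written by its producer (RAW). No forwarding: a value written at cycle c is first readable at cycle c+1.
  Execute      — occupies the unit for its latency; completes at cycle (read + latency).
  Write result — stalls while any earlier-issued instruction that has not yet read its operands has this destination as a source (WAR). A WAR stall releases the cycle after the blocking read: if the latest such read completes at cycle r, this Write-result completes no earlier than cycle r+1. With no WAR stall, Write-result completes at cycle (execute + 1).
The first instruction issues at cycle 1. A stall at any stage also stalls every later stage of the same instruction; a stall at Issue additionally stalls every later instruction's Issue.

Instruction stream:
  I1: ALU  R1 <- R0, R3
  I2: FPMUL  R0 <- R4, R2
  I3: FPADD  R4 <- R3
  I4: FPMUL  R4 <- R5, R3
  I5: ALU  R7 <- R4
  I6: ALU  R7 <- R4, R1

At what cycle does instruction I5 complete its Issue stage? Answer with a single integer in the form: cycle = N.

cycle = 11

I1: IS=1 RO=2 EX=3 WR=4
I2: IS=2 RO=3 EX=8 WR=9
I3: IS=3 RO=4 EX=7 WR=8
I4: IS=10 RO=11 EX=16 WR=17  [struct: FPMUL busy until I2 writes@9]
I5: IS=11 RO=18 EX=19 WR=20  [RAW R4: wait I4 write@17]
I6: IS=21 RO=22 EX=23 WR=24  [struct: ALU busy until I5 writes@20]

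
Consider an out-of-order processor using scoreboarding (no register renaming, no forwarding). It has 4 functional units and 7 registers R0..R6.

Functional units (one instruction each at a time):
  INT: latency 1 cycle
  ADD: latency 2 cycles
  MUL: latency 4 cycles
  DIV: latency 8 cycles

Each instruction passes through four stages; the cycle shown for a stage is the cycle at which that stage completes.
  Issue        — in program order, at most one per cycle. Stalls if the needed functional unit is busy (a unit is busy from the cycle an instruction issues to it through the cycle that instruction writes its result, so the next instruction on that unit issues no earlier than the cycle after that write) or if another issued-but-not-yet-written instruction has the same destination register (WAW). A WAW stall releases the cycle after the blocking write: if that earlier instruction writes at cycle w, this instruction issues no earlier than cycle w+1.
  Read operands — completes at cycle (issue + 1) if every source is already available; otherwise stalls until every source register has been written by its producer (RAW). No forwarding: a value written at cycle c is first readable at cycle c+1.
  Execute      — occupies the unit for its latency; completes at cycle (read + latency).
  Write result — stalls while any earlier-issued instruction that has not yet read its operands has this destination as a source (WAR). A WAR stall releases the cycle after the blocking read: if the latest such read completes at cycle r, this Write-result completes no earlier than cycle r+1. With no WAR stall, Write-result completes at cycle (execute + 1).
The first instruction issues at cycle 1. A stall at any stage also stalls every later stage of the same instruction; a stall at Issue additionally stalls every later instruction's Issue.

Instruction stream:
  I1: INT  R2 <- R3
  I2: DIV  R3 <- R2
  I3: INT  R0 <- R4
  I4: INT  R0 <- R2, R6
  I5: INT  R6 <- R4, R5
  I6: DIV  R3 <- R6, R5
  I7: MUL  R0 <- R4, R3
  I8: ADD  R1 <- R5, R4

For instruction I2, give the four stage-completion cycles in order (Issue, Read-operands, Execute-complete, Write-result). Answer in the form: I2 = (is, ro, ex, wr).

I1: IS=1 RO=2 EX=3 WR=4
I2: IS=2 RO=5 EX=13 WR=14  [RAW R2: wait I1 write@4]
I3: IS=5 RO=6 EX=7 WR=8  [struct: INT busy until I1 writes@4]
I4: IS=9 RO=10 EX=11 WR=12  [struct: INT busy until I3 writes@8]
I5: IS=13 RO=14 EX=15 WR=16  [struct: INT busy until I4 writes@12]
I6: IS=15 RO=17 EX=25 WR=26  [struct: DIV busy until I2 writes@14; RAW R6: wait I5 write@16]
I7: IS=16 RO=27 EX=31 WR=32  [RAW R3: wait I6 write@26]
I8: IS=17 RO=18 EX=20 WR=21

I2 = (2, 5, 13, 14)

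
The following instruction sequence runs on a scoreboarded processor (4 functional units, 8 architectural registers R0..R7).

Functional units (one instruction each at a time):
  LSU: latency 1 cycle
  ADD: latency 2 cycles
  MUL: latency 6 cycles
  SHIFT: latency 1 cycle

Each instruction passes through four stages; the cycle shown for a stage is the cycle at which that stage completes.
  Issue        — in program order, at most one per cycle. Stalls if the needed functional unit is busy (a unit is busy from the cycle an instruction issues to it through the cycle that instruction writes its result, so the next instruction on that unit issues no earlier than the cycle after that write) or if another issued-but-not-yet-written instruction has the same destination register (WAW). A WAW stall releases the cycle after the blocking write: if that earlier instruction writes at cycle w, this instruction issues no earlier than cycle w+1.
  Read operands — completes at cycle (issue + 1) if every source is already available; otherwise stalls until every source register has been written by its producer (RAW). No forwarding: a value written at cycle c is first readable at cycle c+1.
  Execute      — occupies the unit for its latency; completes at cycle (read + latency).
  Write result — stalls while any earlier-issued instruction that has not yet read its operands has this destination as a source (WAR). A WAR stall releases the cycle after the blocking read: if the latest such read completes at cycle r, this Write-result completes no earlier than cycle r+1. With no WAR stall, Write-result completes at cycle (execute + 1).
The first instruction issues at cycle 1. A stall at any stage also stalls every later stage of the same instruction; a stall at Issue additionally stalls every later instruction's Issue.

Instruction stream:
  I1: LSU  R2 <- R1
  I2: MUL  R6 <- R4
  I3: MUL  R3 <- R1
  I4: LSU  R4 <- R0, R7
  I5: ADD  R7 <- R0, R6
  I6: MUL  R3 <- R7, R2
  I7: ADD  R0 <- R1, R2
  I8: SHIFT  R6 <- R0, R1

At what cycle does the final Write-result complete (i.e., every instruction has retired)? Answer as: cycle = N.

cycle = 28

[1] issue I1 (LSU)
[2] I1 read-ops, issue I2 (MUL)
[3] I1 finished on LSU, I2 read-ops
[4] I1→R2
[9] I2 finished on MUL
[10] I2→R6
[11] issue I3 (MUL)
[12] I3 read-ops, issue I4 (LSU)
[13] I4 read-ops, issue I5 (ADD)
[14] I4 finished on LSU, I5 read-ops
[15] I4→R4
[16] I5 finished on ADD
[17] I5→R7
[18] I3 finished on MUL
[19] I3→R3
[20] issue I6 (MUL)
[21] I6 read-ops, issue I7 (ADD)
[22] I7 read-ops, issue I8 (SHIFT)
[24] I7 finished on ADD
[25] I7→R0
[26] I8 read-ops
[27] I6 finished on MUL, I8 finished on SHIFT
[28] I6→R3, I8→R6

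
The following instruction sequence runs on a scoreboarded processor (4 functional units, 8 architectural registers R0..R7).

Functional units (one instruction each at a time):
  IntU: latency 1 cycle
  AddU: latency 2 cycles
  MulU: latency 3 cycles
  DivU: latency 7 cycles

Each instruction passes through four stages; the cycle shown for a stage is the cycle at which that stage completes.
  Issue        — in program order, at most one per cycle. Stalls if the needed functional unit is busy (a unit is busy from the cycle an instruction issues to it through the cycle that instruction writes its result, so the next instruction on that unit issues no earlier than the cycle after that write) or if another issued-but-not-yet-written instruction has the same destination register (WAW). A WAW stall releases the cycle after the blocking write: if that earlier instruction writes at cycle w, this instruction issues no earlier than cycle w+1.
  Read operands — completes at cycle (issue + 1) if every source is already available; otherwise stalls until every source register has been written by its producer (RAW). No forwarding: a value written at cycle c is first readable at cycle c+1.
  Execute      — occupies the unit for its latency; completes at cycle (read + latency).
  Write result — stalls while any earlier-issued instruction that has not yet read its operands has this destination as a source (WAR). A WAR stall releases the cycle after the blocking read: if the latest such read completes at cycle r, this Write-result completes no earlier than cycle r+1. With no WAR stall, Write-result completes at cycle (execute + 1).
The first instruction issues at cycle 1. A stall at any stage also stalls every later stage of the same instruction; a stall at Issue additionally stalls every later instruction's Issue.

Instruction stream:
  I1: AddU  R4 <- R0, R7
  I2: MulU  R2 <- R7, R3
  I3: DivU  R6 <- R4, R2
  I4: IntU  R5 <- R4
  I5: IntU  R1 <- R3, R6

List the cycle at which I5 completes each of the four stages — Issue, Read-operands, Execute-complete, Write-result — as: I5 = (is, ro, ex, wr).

I5 = (9, 17, 18, 19)

  I1 | 1 | 2 | 4 | 5
  I2 | 2 | 3 | 6 | 7
  I3 | 3 | 8 | 15 | 16   RAW R2: wait I2 write@7
  I4 | 4 | 6 | 7 | 8   RAW R4: wait I1 write@5
  I5 | 9 | 17 | 18 | 19   struct: IntU busy until I4 writes@8 · RAW R6: wait I3 write@16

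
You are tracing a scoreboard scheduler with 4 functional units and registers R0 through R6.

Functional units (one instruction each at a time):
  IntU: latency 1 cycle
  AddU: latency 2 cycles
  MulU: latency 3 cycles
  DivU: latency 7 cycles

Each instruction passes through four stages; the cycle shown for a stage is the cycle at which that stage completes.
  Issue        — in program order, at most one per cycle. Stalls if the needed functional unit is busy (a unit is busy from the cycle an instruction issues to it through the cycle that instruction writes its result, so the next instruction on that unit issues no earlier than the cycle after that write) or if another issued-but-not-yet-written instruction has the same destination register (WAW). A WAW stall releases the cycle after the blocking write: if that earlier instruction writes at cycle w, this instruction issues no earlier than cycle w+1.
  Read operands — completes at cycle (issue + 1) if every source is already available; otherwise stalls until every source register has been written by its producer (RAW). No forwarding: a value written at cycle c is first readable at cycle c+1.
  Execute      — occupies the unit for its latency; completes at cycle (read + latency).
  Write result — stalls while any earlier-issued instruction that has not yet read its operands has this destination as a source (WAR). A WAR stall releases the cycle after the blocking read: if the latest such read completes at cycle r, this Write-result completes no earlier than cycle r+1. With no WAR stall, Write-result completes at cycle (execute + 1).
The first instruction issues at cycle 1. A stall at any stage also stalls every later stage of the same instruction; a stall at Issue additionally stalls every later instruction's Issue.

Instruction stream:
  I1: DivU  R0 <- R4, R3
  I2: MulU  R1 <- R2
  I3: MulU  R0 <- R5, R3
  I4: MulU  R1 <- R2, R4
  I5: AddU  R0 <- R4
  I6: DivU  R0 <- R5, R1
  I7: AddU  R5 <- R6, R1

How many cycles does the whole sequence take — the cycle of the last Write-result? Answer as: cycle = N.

cycle = 32

  I1 | 1 | 2 | 9 | 10
  I2 | 2 | 3 | 6 | 7
  I3 | 11 | 12 | 15 | 16   WAW R0: wait I1 write@10
  I4 | 17 | 18 | 21 | 22   struct: MulU busy until I3 writes@16
  I5 | 18 | 19 | 21 | 22
  I6 | 23 | 24 | 31 | 32   WAW R0: wait I5 write@22
  I7 | 24 | 25 | 27 | 28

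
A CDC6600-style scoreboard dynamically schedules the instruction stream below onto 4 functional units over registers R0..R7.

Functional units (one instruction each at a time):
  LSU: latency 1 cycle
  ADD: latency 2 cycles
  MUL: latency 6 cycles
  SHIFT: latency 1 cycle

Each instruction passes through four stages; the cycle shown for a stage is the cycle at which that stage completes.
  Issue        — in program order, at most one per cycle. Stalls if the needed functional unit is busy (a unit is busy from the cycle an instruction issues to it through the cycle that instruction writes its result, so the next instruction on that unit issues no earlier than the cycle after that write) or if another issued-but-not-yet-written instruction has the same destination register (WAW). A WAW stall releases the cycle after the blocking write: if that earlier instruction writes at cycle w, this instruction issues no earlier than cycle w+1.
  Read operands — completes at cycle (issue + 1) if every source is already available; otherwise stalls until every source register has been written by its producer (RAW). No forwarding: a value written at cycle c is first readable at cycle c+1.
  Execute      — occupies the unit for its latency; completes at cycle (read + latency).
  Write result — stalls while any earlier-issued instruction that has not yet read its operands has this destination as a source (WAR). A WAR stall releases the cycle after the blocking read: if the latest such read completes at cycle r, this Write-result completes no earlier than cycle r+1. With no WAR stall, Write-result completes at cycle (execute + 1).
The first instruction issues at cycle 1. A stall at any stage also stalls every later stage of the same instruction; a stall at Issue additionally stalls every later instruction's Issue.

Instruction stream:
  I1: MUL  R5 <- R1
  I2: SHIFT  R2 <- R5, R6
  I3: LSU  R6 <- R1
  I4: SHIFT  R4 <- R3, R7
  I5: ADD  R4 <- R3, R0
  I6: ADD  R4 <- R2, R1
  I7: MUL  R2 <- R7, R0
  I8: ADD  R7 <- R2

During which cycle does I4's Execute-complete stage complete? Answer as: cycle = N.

c1: I1 issues→MUL
c2: I1 reads | I2 issues→SHIFT
c3: I3 issues→LSU
c4: I3 reads
c5: I3 exec-done
c8: I1 exec-done
c9: I1 writes R5
c10: I2 reads
c11: I2 exec-done | I3 writes R6
c12: I2 writes R2
c13: I4 issues→SHIFT
c14: I4 reads
c15: I4 exec-done
c16: I4 writes R4
c17: I5 issues→ADD
c18: I5 reads
c20: I5 exec-done
c21: I5 writes R4
c22: I6 issues→ADD
c23: I6 reads | I7 issues→MUL
c24: I7 reads
c25: I6 exec-done
c26: I6 writes R4
c27: I8 issues→ADD
c30: I7 exec-done
c31: I7 writes R2
c32: I8 reads
c34: I8 exec-done
c35: I8 writes R7

cycle = 15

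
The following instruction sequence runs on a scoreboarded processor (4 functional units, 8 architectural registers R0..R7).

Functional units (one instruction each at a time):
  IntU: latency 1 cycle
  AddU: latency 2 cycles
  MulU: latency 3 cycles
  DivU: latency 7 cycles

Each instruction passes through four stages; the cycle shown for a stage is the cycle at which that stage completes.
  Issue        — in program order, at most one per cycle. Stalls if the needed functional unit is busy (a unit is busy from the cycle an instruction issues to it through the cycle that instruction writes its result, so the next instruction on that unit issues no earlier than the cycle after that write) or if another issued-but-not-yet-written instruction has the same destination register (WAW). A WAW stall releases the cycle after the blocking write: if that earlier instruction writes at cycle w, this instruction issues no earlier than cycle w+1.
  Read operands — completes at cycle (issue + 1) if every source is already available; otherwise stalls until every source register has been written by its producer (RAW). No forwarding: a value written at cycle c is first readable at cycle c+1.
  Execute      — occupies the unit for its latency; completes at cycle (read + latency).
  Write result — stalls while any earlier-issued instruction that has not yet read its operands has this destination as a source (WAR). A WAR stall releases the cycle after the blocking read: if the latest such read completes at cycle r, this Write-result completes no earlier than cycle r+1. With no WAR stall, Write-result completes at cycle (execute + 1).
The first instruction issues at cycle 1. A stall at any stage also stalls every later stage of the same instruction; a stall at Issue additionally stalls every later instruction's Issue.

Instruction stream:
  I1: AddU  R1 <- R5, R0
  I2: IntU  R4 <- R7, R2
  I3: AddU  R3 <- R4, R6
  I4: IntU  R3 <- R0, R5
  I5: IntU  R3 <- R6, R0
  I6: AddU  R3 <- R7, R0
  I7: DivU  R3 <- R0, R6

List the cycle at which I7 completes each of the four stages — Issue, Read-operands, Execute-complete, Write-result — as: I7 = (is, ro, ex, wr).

[1] issue I1 (AddU)
[2] I1 read-ops | issue I2 (IntU)
[3] I2 read-ops
[4] I1 finished on AddU | I2 finished on IntU
[5] I1→R1 | I2→R4
[6] issue I3 (AddU)
[7] I3 read-ops
[9] I3 finished on AddU
[10] I3→R3
[11] issue I4 (IntU)
[12] I4 read-ops
[13] I4 finished on IntU
[14] I4→R3
[15] issue I5 (IntU)
[16] I5 read-ops
[17] I5 finished on IntU
[18] I5→R3
[19] issue I6 (AddU)
[20] I6 read-ops
[22] I6 finished on AddU
[23] I6→R3
[24] issue I7 (DivU)
[25] I7 read-ops
[32] I7 finished on DivU
[33] I7→R3

I7 = (24, 25, 32, 33)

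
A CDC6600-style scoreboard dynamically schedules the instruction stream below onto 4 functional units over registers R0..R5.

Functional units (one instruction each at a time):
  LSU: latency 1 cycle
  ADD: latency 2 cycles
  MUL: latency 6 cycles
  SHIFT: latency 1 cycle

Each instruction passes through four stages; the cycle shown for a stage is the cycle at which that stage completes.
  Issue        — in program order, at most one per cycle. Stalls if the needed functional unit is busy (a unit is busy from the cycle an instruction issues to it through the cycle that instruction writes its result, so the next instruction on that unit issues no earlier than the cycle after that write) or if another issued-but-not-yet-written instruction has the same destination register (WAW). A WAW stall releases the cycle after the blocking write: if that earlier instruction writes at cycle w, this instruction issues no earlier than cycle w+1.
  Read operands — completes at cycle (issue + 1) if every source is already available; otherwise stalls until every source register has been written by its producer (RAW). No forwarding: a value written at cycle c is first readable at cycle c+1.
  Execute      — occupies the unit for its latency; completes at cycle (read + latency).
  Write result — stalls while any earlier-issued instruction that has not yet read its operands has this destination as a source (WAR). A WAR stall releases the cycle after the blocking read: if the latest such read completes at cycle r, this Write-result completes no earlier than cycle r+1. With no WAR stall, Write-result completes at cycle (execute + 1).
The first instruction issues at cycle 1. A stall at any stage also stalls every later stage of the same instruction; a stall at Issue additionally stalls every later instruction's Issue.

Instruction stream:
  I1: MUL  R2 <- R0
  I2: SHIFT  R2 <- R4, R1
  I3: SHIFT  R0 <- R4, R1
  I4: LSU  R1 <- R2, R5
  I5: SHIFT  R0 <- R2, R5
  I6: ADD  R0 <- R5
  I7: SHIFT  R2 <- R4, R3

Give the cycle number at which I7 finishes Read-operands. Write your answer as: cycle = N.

c1: I1 dispatched to MUL
c2: I1 operands ready
c8: I1 complete
c9: R2←I1
c10: I2 dispatched to SHIFT
c11: I2 operands ready
c12: I2 complete
c13: R2←I2
c14: I3 dispatched to SHIFT
c15: I3 operands ready | I4 dispatched to LSU
c16: I3 complete | I4 operands ready
c17: R0←I3 | I4 complete
c18: R1←I4 | I5 dispatched to SHIFT
c19: I5 operands ready
c20: I5 complete
c21: R0←I5
c22: I6 dispatched to ADD
c23: I6 operands ready | I7 dispatched to SHIFT
c24: I7 operands ready
c25: I6 complete | I7 complete
c26: R0←I6 | R2←I7

cycle = 24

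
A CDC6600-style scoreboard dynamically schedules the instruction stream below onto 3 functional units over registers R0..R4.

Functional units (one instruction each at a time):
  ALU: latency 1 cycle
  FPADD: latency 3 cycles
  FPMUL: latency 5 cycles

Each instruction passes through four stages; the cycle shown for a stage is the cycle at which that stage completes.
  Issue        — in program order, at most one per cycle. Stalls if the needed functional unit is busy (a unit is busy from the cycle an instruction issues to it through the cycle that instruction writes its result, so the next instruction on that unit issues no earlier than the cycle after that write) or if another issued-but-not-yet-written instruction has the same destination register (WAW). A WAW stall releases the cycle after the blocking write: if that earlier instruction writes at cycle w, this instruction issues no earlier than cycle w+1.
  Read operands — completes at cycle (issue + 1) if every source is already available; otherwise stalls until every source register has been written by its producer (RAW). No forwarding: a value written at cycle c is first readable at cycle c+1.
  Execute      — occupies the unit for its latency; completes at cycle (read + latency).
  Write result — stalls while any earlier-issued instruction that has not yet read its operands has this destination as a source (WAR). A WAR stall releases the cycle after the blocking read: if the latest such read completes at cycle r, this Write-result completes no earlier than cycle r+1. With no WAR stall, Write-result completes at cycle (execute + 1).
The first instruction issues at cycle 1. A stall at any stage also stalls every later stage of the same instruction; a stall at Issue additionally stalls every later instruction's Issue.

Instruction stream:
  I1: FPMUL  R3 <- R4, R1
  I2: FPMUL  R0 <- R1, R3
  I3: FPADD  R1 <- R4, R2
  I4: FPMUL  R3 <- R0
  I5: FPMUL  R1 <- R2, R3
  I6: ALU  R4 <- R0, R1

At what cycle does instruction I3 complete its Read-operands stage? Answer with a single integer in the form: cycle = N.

c1: I1→FPMUL
c2: I1 RO
c7: I1 EX
c8: I1 WR R3
c9: I2→FPMUL
c10: I2 RO; I3→FPADD
c11: I3 RO
c14: I3 EX
c15: I2 EX; I3 WR R1
c16: I2 WR R0
c17: I4→FPMUL
c18: I4 RO
c23: I4 EX
c24: I4 WR R3
c25: I5→FPMUL
c26: I5 RO; I6→ALU
c31: I5 EX
c32: I5 WR R1
c33: I6 RO
c34: I6 EX
c35: I6 WR R4

cycle = 11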